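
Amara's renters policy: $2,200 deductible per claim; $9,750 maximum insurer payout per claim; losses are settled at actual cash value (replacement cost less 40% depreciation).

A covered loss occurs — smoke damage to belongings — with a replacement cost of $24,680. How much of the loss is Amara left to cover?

$14,930

Depreciate 40%: the covered value is $24,680 × 0.6 = $14,808.
After the deductible, $14,808 − $2,200 = $12,608 remains.
The $9,750 per-incident cap binds; insurer pays $9,750.
Out of pocket: $24,680 − $9,750 = $14,930.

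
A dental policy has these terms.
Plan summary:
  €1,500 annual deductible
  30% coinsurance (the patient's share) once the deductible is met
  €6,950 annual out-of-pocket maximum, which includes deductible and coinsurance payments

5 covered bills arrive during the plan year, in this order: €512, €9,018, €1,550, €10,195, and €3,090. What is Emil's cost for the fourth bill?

Claim 1 (€512): all of it applies to the deductible. Patient pays €512; OOP now €512.
Claim 2 (€9,018): €988 finishes the deductible; €8,030 goes to coinsurance; 30% of €8,030 = €2,409. Patient pays €3,397; OOP now €3,909.
Claim 3 (€1,550): 30% coinsurance on €1,550 = €465. Patient pays €465; OOP now €4,374.
Claim 4 (€10,195): deductible already satisfied, so patient's share is 30% × €10,195 = €3,058.50. OOP would hit €7,432.50 > €6,950, so the cap limits the patient to €6,950 − €4,374 = €2,576.

€2,576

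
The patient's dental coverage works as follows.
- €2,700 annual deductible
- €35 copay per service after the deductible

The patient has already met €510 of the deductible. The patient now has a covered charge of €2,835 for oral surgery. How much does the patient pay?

€510 of the €2,700 deductible is already met, leaving €2,190.
That leaves €2,835 − €2,190 = €645 for the copay.
Copay on this service: €35.
That puts the patient's cost at €2,190 + €35 = €2,225.

€2,225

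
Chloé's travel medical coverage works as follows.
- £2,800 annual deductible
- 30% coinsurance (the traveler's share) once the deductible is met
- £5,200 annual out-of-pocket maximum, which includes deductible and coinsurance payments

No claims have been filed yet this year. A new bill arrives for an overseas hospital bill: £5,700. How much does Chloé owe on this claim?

£3,670

Nothing has been paid toward the £2,800 deductible, so the first £2,800 of this charge is applied there.
The remaining £2,900 (= £5,700 − £2,800) moves to coinsurance.
30% of £2,900 = £870 falls to the traveler.
Traveler responsibility before any cap: £2,800 + £870 = £3,670.
Total out-of-pocket so far would be £0 + £3,670 = £3,670, below the £5,200 cap — no reduction.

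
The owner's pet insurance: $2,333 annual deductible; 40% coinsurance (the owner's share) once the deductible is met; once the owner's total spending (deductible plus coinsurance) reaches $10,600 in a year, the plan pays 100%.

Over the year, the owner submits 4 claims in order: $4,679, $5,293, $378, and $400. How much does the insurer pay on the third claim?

$226.80

Claim 1 ($4,679): $2,333 finishes the deductible; $2,346 goes to coinsurance; 40% of $2,346 = $938.40. Cost to owner: $3,271.40. OOP to date $3,271.40. Insurer: $4,679 − $3,271.40 = $1,407.60.
Claim 2 ($5,293): deductible already satisfied, so owner's share is 40% × $5,293 = $2,117.20. Cost to owner: $2,117.20. OOP to date $5,388.60. Plan pays $5,293 − $2,117.20 = $3,175.80.
Claim 3 ($378): deductible met; 40% of $378 = $151.20. Owner owes $151.20 (running OOP $5,539.80). Insurer: $378 − $151.20 = $226.80.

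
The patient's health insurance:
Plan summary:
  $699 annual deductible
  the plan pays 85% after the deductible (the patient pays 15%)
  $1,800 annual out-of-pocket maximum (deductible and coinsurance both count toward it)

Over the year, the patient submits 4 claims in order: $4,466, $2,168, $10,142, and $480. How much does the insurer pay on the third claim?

$9,931.25

Claim 1 ($4,466): $699 to deductible, leaving $3,767; patient's 15% is $565.05. Patient pays $1,264.05; OOP now $1,264.05. Plan pays $4,466 − $1,264.05 = $3,201.95.
Claim 2 ($2,168): 15% coinsurance on $2,168 = $325.20. Cost to patient: $325.20. OOP to date $1,589.25. Insurer: $2,168 − $325.20 = $1,842.80.
Claim 3 ($10,142): 15% coinsurance on $10,142 = $1,521.30. Adding that to $1,589.25 gives $3,110.55, past the $1,800 cap; patient pays only $1,800 − $1,589.25 = $210.75. Plan pays $10,142 − $210.75 = $9,931.25.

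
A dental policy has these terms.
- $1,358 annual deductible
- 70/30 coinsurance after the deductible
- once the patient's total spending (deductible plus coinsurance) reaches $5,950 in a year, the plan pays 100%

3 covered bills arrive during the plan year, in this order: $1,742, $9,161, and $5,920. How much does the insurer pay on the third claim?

$4,191.50

Bill 1, $1,742: $1,358 to deductible, leaving $384; patient's 30% is $115.20. Patient pays $1,473.20; OOP now $1,473.20. Plan pays $1,742 − $1,473.20 = $268.80.
Bill 2, $9,161: 30% coinsurance on $9,161 = $2,748.30. Cost to patient: $2,748.30. OOP to date $4,221.50. Insurer: $9,161 − $2,748.30 = $6,412.70.
Bill 3, $5,920: deductible met; 30% of $5,920 = $1,776. That would push OOP to $5,997.50, over the $5,950 cap, so patient pays $5,950 − $4,221.50 = $1,728.50. Insurer: $5,920 − $1,728.50 = $4,191.50.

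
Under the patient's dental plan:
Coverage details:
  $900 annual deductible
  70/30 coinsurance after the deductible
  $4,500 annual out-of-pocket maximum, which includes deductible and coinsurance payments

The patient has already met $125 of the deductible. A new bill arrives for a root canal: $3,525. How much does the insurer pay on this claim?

$1,925

Deductible still to meet: $900 − $125 = $775.
The remaining $2,750 (= $3,525 − $775) moves to coinsurance.
Patient's 30% share of $2,750 is $825.
That puts the patient's cost at $775 + $825 = $1,600 before any cap.
Year-to-date out-of-pocket becomes $125 + $1,600 = $1,725, still under the $4,500 maximum, so no cap applies.
The insurer covers the remainder: $3,525 − $1,600 = $1,925.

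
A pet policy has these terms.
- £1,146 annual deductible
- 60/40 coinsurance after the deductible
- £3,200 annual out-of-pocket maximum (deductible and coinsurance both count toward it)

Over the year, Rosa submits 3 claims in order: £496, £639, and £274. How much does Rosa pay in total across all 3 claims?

Bill 1, £496: entire amount goes to the deductible. Owner owes £496 (running OOP £496).
Bill 2, £639: all of it applies to the deductible. Owner pays £639; OOP now £1,135.
Bill 3, £274: deductible takes £11, £263 remains; coinsurance £263 × 40% = £105.20. Owner owes £116.20 (running OOP £1,251.20).
Total paid by the owner: £496 + £639 + £116.20 = £1,251.20.

£1,251.20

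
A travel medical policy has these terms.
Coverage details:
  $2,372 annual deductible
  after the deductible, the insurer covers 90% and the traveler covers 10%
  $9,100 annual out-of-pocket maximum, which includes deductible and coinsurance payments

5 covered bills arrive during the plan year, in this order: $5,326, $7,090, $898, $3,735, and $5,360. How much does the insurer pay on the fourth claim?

$3,361.50

Claim 1 ($5,326): $2,372 to deductible, leaving $2,954; 10% of $2,954 = $295.40. Traveler owes $2,667.40 (running OOP $2,667.40). Insurer: $5,326 − $2,667.40 = $2,658.60.
Claim 2 ($7,090): deductible already satisfied, so traveler's share is 10% × $7,090 = $709. Traveler owes $709 (running OOP $3,376.40). Insurer: $7,090 − $709 = $6,381.
Claim 3 ($898): deductible met; 10% of $898 = $89.80. Cost to traveler: $89.80. OOP to date $3,466.20. Plan pays $898 − $89.80 = $808.20.
Claim 4 ($3,735): deductible met; 10% of $3,735 = $373.50. Traveler pays $373.50; OOP now $3,839.70. Plan pays $3,735 − $373.50 = $3,361.50.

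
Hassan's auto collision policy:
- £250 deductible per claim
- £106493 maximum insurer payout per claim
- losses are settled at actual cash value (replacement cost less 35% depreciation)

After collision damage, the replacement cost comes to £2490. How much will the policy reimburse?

£1368.50

Actual cash value after 35% depreciation: £2490 × 65% = £1618.50.
After the deductible, £1618.50 − £250 = £1368.50 remains.
£1368.50 is within the £106493 limit, so the insurer pays £1368.50.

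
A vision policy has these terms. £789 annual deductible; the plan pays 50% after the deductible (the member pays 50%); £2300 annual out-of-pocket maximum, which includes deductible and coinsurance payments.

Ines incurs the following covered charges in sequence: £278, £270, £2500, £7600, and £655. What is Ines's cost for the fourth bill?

£381.50

Claim 1 (£278): all of it applies to the deductible. Cost to member: £278. OOP to date £278.
Claim 2 (£270): fully absorbed by the deductible. Member owes £270 (running OOP £548).
Claim 3 (£2500): £241 to deductible, leaving £2259; coinsurance £2259 × 50% = £1129.50. Member owes £1370.50 (running OOP £1918.50).
Claim 4 (£7600): deductible already satisfied, so member's share is 50% × £7600 = £3800. That would push OOP to £5718.50, over the £2300 cap, so member pays £2300 − £1918.50 = £381.50.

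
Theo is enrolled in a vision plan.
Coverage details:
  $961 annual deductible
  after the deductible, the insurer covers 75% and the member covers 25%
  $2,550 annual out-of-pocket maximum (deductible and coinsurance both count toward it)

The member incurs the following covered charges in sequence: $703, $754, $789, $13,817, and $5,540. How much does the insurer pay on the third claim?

$591.75

Claim 1 — $703: entire amount goes to the deductible. Member pays $703; OOP now $703. Plan pays $703 − $703 = $0.
Claim 2 — $754: $258 finishes the deductible; $496 goes to coinsurance; 25% of $496 = $124. Member pays $382; OOP now $1,085. Plan pays $754 − $382 = $372.
Claim 3 — $789: deductible met; 25% of $789 = $197.25. Member owes $197.25 (running OOP $1,282.25). Plan pays $789 − $197.25 = $591.75.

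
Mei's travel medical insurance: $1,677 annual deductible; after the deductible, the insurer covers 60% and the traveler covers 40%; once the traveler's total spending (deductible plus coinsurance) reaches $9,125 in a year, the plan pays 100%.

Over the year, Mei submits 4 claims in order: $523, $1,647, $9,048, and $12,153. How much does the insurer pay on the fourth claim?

Claim 1 ($523): fully absorbed by the deductible. Traveler pays $523; OOP now $523. Insurer: $523 − $523 = $0.
Claim 2 ($1,647): deductible takes $1,154, $493 remains; 40% of $493 = $197.20. Traveler owes $1,351.20 (running OOP $1,874.20). Plan pays $1,647 − $1,351.20 = $295.80.
Claim 3 ($9,048): deductible met; 40% of $9,048 = $3,619.20. Cost to traveler: $3,619.20. OOP to date $5,493.40. Plan pays $9,048 − $3,619.20 = $5,428.80.
Claim 4 ($12,153): deductible already satisfied, so traveler's share is 40% × $12,153 = $4,861.20. OOP would hit $10,354.60 > $9,125, so the cap limits the traveler to $9,125 − $5,493.40 = $3,631.60. Plan pays $12,153 − $3,631.60 = $8,521.40.

$8,521.40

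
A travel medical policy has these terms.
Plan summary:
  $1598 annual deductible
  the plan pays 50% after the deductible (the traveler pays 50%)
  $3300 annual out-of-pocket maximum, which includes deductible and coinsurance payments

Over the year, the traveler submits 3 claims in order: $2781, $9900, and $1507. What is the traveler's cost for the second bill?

Claim 1 ($2781): $1598 to deductible, leaving $1183; coinsurance $1183 × 50% = $591.50. Traveler owes $2189.50 (running OOP $2189.50).
Claim 2 ($9900): deductible met; 50% of $9900 = $4950. That would push OOP to $7139.50, over the $3300 cap, so traveler pays $3300 − $2189.50 = $1110.50.

$1110.50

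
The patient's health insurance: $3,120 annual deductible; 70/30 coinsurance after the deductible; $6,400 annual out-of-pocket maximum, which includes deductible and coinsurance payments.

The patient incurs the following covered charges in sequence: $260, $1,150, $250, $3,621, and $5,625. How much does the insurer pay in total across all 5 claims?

$5,450.20

Claim 1 — $260: fully absorbed by the deductible. Cost to patient: $260. OOP to date $260. Insurer: $260 − $260 = $0.
Claim 2 — $1,150: all of it applies to the deductible. Patient owes $1,150 (running OOP $1,410). Insurer: $1,150 − $1,150 = $0.
Claim 3 — $250: fully absorbed by the deductible. Patient pays $250; OOP now $1,660. Insurer: $250 − $250 = $0.
Claim 4 — $3,621: $1,460 finishes the deductible; $2,161 goes to coinsurance; patient's 30% is $648.30. Patient owes $2,108.30 (running OOP $3,768.30). Plan pays $3,621 − $2,108.30 = $1,512.70.
Claim 5 — $5,625: deductible met; 30% of $5,625 = $1,687.50. Patient owes $1,687.50 (running OOP $5,455.80). Insurer: $5,625 − $1,687.50 = $3,937.50.
Insurer total = bills − patient's total = $10,906 − $5,455.80 = $5,450.20.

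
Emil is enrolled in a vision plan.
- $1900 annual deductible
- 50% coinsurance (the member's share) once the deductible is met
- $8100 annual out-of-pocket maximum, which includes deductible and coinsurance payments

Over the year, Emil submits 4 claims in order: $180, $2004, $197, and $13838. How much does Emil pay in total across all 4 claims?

Claim 1 — $180: fully absorbed by the deductible. Cost to member: $180. OOP to date $180.
Claim 2 — $2004: $1720 to deductible, leaving $284; 50% of $284 = $142. Member owes $1862 (running OOP $2042).
Claim 3 — $197: 50% coinsurance on $197 = $98.50. Cost to member: $98.50. OOP to date $2140.50.
Claim 4 — $13838: deductible met; 50% of $13838 = $6919. OOP would hit $9059.50 > $8100, so the cap limits the member to $8100 − $2140.50 = $5959.50.
Total paid by the member: $180 + $1862 + $98.50 + $5959.50 = $8100.

$8100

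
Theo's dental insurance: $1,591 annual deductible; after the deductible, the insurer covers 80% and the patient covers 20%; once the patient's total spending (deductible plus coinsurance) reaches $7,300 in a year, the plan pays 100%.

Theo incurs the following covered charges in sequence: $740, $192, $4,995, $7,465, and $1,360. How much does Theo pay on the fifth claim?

$272

Bill 1, $740: all of it applies to the deductible. Patient pays $740; OOP now $740.
Bill 2, $192: entire amount goes to the deductible. Patient pays $192; OOP now $932.
Bill 3, $4,995: $659 finishes the deductible; $4,336 goes to coinsurance; patient's 20% is $867.20. Cost to patient: $1,526.20. OOP to date $2,458.20.
Bill 4, $7,465: 20% coinsurance on $7,465 = $1,493. Cost to patient: $1,493. OOP to date $3,951.20.
Bill 5, $1,360: 20% coinsurance on $1,360 = $272. Patient pays $272; OOP now $4,223.20.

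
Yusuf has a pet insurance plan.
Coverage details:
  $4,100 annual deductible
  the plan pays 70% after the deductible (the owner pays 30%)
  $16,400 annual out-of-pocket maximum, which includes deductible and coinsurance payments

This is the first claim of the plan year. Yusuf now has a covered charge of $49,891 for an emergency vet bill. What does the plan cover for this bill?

Nothing has been paid toward the $4,100 deductible, so the first $4,100 of this charge is applied there.
The remaining $45,791 (= $49,891 − $4,100) moves to coinsurance.
Owner's 30% share of $45,791 is $13,737.30.
That puts the owner's cost at $4,100 + $13,737.30 = $17,837.30 before any cap.
Year-to-date out-of-pocket would reach $0 + $17,837.30 = $17,837.30, above the $16,400 maximum, so the owner pays only $16,400 − $0 = $16,400.
Insurer pays the balance: $49,891 − $16,400 = $33,491.

$33,491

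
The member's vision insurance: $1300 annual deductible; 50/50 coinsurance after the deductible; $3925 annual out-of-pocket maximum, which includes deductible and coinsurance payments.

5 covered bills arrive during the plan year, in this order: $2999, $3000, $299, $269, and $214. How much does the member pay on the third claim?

#1 ($2999): deductible takes $1300, $1699 remains; 50% of $1699 = $849.50. Member owes $2149.50 (running OOP $2149.50).
#2 ($3000): deductible already satisfied, so member's share is 50% × $3000 = $1500. Member pays $1500; OOP now $3649.50.
#3 ($299): deductible met; 50% of $299 = $149.50. Cost to member: $149.50. OOP to date $3799.

$149.50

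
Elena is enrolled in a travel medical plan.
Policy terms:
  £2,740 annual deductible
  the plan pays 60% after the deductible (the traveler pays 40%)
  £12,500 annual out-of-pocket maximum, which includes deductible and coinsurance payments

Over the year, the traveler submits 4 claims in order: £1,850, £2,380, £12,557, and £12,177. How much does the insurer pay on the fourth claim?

Claim 1 (£1,850): fully absorbed by the deductible. Traveler owes £1,850 (running OOP £1,850). Insurer: £1,850 − £1,850 = £0.
Claim 2 (£2,380): £890 to deductible, leaving £1,490; traveler's 40% is £596. Traveler pays £1,486; OOP now £3,336. Insurer: £2,380 − £1,486 = £894.
Claim 3 (£12,557): deductible already satisfied, so traveler's share is 40% × £12,557 = £5,022.80. Cost to traveler: £5,022.80. OOP to date £8,358.80. Plan pays £12,557 − £5,022.80 = £7,534.20.
Claim 4 (£12,177): deductible met; 40% of £12,177 = £4,870.80. Adding that to £8,358.80 gives £13,229.60, past the £12,500 cap; traveler pays only £12,500 − £8,358.80 = £4,141.20. Insurer: £12,177 − £4,141.20 = £8,035.80.

£8,035.80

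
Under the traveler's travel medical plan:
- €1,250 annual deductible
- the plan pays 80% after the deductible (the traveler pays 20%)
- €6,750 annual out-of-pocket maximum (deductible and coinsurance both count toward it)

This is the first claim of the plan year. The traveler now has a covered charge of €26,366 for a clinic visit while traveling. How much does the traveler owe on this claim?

€6,273.20

The full €1,250 deductible is still open; €1,250 of this bill applies to it.
The remaining €25,116 (= €26,366 − €1,250) moves to coinsurance.
Coinsurance: €25,116 × 20% = €5,023.20.
That puts the traveler's cost at €1,250 + €5,023.20 = €6,273.20 before any cap.
Total out-of-pocket so far would be €0 + €6,273.20 = €6,273.20, below the €6,750 cap — no reduction.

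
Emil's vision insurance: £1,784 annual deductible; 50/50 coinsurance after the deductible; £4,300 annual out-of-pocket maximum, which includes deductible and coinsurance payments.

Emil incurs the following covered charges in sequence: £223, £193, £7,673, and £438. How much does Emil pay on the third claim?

Bill 1, £223: all of it applies to the deductible. Member pays £223; OOP now £223.
Bill 2, £193: all of it applies to the deductible. Cost to member: £193. OOP to date £416.
Bill 3, £7,673: £1,368 finishes the deductible; £6,305 goes to coinsurance; 50% of £6,305 = £3,152.50. Together that's £1,368 + £3,152.50 = £4,520.50. That would push OOP to £4,936.50, over the £4,300 cap, so member pays £4,300 − £416 = £3,884.

£3,884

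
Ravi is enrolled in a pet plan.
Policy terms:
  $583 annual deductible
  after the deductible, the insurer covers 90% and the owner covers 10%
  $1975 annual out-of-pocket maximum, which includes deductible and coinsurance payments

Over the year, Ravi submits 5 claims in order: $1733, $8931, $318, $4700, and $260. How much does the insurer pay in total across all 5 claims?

$13967

#1 ($1733): $583 to deductible, leaving $1150; 10% of $1150 = $115. Cost to owner: $698. OOP to date $698. Plan pays $1733 − $698 = $1035.
#2 ($8931): 10% coinsurance on $8931 = $893.10. Cost to owner: $893.10. OOP to date $1591.10. Insurer: $8931 − $893.10 = $8037.90.
#3 ($318): 10% coinsurance on $318 = $31.80. Cost to owner: $31.80. OOP to date $1622.90. Insurer: $318 − $31.80 = $286.20.
#4 ($4700): deductible met; 10% of $4700 = $470. OOP would hit $2092.90 > $1975, so the cap limits the owner to $1975 − $1622.90 = $352.10. Plan pays $4700 − $352.10 = $4347.90.
#5 ($260): 10% coinsurance on $260 = $26. That would push OOP to $2001, over the $1975 cap, so owner pays $1975 − $1975 = $0. Plan pays $260 − $0 = $260.
Insurer total = bills − owner's total = $15942 − $1975 = $13967.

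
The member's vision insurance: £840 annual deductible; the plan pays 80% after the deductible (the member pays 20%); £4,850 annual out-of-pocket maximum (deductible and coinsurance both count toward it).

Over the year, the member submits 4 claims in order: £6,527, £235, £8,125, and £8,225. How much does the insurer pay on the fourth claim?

Bill 1, £6,527: £840 finishes the deductible; £5,687 goes to coinsurance; coinsurance £5,687 × 20% = £1,137.40. Member pays £1,977.40; OOP now £1,977.40. Plan pays £6,527 − £1,977.40 = £4,549.60.
Bill 2, £235: 20% coinsurance on £235 = £47. Member owes £47 (running OOP £2,024.40). Insurer: £235 − £47 = £188.
Bill 3, £8,125: deductible met; 20% of £8,125 = £1,625. Member owes £1,625 (running OOP £3,649.40). Plan pays £8,125 − £1,625 = £6,500.
Bill 4, £8,225: deductible met; 20% of £8,225 = £1,645. That would push OOP to £5,294.40, over the £4,850 cap, so member pays £4,850 − £3,649.40 = £1,200.60. Plan pays £8,225 − £1,200.60 = £7,024.40.

£7,024.40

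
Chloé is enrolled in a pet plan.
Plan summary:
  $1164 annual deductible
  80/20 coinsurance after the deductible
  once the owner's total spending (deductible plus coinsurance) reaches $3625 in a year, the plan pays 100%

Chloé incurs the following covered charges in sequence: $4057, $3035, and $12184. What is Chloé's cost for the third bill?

Bill 1, $4057: deductible takes $1164, $2893 remains; owner's 20% is $578.60. Owner pays $1742.60; OOP now $1742.60.
Bill 2, $3035: 20% coinsurance on $3035 = $607. Cost to owner: $607. OOP to date $2349.60.
Bill 3, $12184: 20% coinsurance on $12184 = $2436.80. That would push OOP to $4786.40, over the $3625 cap, so owner pays $3625 − $2349.60 = $1275.40.

$1275.40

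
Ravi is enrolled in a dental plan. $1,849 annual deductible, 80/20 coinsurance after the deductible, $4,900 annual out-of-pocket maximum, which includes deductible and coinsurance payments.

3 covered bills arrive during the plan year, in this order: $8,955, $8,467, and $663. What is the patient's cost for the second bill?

$1,629.80

Claim 1 ($8,955): deductible takes $1,849, $7,106 remains; coinsurance $7,106 × 20% = $1,421.20. Patient owes $3,270.20 (running OOP $3,270.20).
Claim 2 ($8,467): deductible already satisfied, so patient's share is 20% × $8,467 = $1,693.40. Adding that to $3,270.20 gives $4,963.60, past the $4,900 cap; patient pays only $4,900 − $3,270.20 = $1,629.80.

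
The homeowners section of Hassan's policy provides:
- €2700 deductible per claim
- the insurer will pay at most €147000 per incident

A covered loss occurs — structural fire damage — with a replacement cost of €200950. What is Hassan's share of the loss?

Less the €2700 deductible: €200950 − €2700 = €198250.
Since €198250 > €147000, the payout is capped at €147000.
Homeowner's share is the uncovered remainder: €200950 − €147000 = €53950.

€53950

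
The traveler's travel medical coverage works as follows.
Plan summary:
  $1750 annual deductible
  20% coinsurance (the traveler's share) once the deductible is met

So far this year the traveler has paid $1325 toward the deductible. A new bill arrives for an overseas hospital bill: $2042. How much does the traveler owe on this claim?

$748.40

$1325 of the $1750 deductible is already met, leaving $425.
After the $425 deductible portion, $2042 − $425 = $1617 is subject to coinsurance.
Coinsurance: $1617 × 20% = $323.40.
So the traveler owes $425 + $323.40 = $748.40.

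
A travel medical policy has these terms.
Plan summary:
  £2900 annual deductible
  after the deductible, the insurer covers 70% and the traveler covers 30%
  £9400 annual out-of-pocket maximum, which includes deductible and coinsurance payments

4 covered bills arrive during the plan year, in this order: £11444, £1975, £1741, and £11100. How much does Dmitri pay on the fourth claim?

Claim 1 — £11444: £2900 to deductible, leaving £8544; coinsurance £8544 × 30% = £2563.20. Traveler owes £5463.20 (running OOP £5463.20).
Claim 2 — £1975: 30% coinsurance on £1975 = £592.50. Traveler owes £592.50 (running OOP £6055.70).
Claim 3 — £1741: 30% coinsurance on £1741 = £522.30. Cost to traveler: £522.30. OOP to date £6578.
Claim 4 — £11100: deductible already satisfied, so traveler's share is 30% × £11100 = £3330. OOP would hit £9908 > £9400, so the cap limits the traveler to £9400 − £6578 = £2822.

£2822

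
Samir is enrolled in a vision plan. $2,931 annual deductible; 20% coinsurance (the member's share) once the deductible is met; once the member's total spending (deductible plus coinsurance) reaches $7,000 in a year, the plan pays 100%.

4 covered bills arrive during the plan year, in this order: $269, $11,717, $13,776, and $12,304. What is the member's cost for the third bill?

#1 ($269): entire amount goes to the deductible. Member pays $269; OOP now $269.
#2 ($11,717): $2,662 to deductible, leaving $9,055; member's 20% is $1,811. Member pays $4,473; OOP now $4,742.
#3 ($13,776): deductible met; 20% of $13,776 = $2,755.20. That would push OOP to $7,497.20, over the $7,000 cap, so member pays $7,000 − $4,742 = $2,258.

$2,258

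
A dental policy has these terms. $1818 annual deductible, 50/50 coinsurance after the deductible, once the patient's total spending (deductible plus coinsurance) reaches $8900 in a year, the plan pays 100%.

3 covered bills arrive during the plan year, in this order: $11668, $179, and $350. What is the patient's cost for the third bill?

$175

Bill 1, $11668: deductible takes $1818, $9850 remains; coinsurance $9850 × 50% = $4925. Patient pays $6743; OOP now $6743.
Bill 2, $179: deductible already satisfied, so patient's share is 50% × $179 = $89.50. Patient owes $89.50 (running OOP $6832.50).
Bill 3, $350: 50% coinsurance on $350 = $175. Cost to patient: $175. OOP to date $7007.50.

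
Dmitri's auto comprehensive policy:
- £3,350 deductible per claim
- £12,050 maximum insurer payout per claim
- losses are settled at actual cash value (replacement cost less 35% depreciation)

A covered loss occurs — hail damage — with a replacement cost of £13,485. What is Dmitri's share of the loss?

Actual cash value after 35% depreciation: £13,485 × 65% = £8,765.25.
Less the £3,350 deductible: £8,765.25 − £3,350 = £5,415.25.
£5,415.25 ≤ £12,050, so the limit doesn't bind; insurer pays £5,415.25.
The policyholder bears the rest of the original loss: £13,485 − £5,415.25 = £8,069.75.

£8,069.75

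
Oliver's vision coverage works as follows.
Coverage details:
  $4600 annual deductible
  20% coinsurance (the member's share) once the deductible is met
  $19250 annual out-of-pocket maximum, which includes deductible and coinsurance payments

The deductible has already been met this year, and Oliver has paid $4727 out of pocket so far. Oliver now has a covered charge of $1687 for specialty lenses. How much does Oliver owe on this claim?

The deductible is already satisfied, so the full bill goes to coinsurance.
20% of $1687 = $337.40 falls to the member.
Total out-of-pocket so far would be $4727 + $337.40 = $5064.40, below the $19250 cap — no reduction.

$337.40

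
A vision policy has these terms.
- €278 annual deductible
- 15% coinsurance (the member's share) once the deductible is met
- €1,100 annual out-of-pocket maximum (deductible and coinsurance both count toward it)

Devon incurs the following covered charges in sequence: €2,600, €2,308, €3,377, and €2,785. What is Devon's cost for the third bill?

€127.50

Bill 1, €2,600: €278 to deductible, leaving €2,322; 15% of €2,322 = €348.30. Member pays €626.30; OOP now €626.30.
Bill 2, €2,308: deductible met; 15% of €2,308 = €346.20. Member owes €346.20 (running OOP €972.50).
Bill 3, €3,377: deductible met; 15% of €3,377 = €506.55. OOP would hit €1,479.05 > €1,100, so the cap limits the member to €1,100 − €972.50 = €127.50.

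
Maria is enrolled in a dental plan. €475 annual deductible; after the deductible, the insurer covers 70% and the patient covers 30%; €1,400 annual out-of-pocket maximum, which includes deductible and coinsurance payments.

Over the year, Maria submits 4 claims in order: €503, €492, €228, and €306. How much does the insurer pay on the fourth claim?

Bill 1, €503: €475 finishes the deductible; €28 goes to coinsurance; coinsurance €28 × 30% = €8.40. Patient owes €483.40 (running OOP €483.40). Insurer: €503 − €483.40 = €19.60.
Bill 2, €492: deductible already satisfied, so patient's share is 30% × €492 = €147.60. Patient pays €147.60; OOP now €631. Insurer: €492 − €147.60 = €344.40.
Bill 3, €228: deductible already satisfied, so patient's share is 30% × €228 = €68.40. Patient owes €68.40 (running OOP €699.40). Insurer: €228 − €68.40 = €159.60.
Bill 4, €306: 30% coinsurance on €306 = €91.80. Patient pays €91.80; OOP now €791.20. Plan pays €306 − €91.80 = €214.20.

€214.20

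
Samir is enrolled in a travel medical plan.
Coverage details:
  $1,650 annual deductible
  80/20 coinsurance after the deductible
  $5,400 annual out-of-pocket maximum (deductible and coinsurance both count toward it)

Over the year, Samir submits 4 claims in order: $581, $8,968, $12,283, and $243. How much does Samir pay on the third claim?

$2,170.20

Claim 1 — $581: fully absorbed by the deductible. Traveler owes $581 (running OOP $581).
Claim 2 — $8,968: $1,069 to deductible, leaving $7,899; traveler's 20% is $1,579.80. Traveler pays $2,648.80; OOP now $3,229.80.
Claim 3 — $12,283: 20% coinsurance on $12,283 = $2,456.60. OOP would hit $5,686.40 > $5,400, so the cap limits the traveler to $5,400 − $3,229.80 = $2,170.20.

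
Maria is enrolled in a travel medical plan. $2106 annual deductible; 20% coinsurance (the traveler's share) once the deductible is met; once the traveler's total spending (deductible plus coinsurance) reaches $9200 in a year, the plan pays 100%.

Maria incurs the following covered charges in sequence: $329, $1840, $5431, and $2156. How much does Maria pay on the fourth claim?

Claim 1 ($329): fully absorbed by the deductible. Traveler pays $329; OOP now $329.
Claim 2 ($1840): $1777 finishes the deductible; $63 goes to coinsurance; 20% of $63 = $12.60. Traveler owes $1789.60 (running OOP $2118.60).
Claim 3 ($5431): deductible met; 20% of $5431 = $1086.20. Traveler owes $1086.20 (running OOP $3204.80).
Claim 4 ($2156): deductible already satisfied, so traveler's share is 20% × $2156 = $431.20. Cost to traveler: $431.20. OOP to date $3636.

$431.20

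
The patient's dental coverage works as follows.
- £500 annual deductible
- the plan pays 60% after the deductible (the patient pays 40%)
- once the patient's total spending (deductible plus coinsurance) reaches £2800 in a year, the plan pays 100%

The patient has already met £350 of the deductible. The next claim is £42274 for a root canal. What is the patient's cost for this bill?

£2450

Deductible still to meet: £500 − £350 = £150.
After the £150 deductible portion, £42274 − £150 = £42124 is subject to coinsurance.
40% of £42124 = £16849.60 falls to the patient.
That puts the patient's cost at £150 + £16849.60 = £16999.60 before any cap.
That would bring total out-of-pocket to £17349.60, past the £2800 cap. The patient is capped at £2800 − £350 = £2450 on this claim.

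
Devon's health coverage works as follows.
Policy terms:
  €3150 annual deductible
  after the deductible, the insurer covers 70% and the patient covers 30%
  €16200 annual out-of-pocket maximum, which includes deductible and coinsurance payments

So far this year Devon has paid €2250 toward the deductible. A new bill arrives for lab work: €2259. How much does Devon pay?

€1307.70

€2250 of the €3150 deductible is already met, leaving €900.
That leaves €2259 − €900 = €1359 for coinsurance.
30% of €1359 = €407.70 falls to the patient.
That puts the patient's cost at €900 + €407.70 = €1307.70 before any cap.
Total out-of-pocket so far would be €2250 + €1307.70 = €3557.70, below the €16200 cap — no reduction.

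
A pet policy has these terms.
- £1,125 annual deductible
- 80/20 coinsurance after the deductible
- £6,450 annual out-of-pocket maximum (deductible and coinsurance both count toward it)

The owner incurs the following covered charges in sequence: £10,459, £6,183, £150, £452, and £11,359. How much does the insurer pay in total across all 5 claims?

Claim 1 — £10,459: deductible takes £1,125, £9,334 remains; owner's 20% is £1,866.80. Owner owes £2,991.80 (running OOP £2,991.80). Insurer: £10,459 − £2,991.80 = £7,467.20.
Claim 2 — £6,183: deductible met; 20% of £6,183 = £1,236.60. Owner pays £1,236.60; OOP now £4,228.40. Insurer: £6,183 − £1,236.60 = £4,946.40.
Claim 3 — £150: 20% coinsurance on £150 = £30. Cost to owner: £30. OOP to date £4,258.40. Insurer: £150 − £30 = £120.
Claim 4 — £452: deductible already satisfied, so owner's share is 20% × £452 = £90.40. Owner pays £90.40; OOP now £4,348.80. Insurer: £452 − £90.40 = £361.60.
Claim 5 — £11,359: deductible met; 20% of £11,359 = £2,271.80. Adding that to £4,348.80 gives £6,620.60, past the £6,450 cap; owner pays only £6,450 − £4,348.80 = £2,101.20. Insurer: £11,359 − £2,101.20 = £9,257.80.
Insurer total: £7,467.20 + £4,946.40 + £120 + £361.60 + £9,257.80 = £22,153.

£22,153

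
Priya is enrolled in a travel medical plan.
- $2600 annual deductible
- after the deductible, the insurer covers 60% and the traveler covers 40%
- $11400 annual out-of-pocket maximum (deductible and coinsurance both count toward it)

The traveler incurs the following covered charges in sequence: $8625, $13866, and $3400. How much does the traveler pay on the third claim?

$843.60

#1 ($8625): $2600 to deductible, leaving $6025; coinsurance $6025 × 40% = $2410. Traveler owes $5010 (running OOP $5010).
#2 ($13866): deductible met; 40% of $13866 = $5546.40. Traveler owes $5546.40 (running OOP $10556.40).
#3 ($3400): 40% coinsurance on $3400 = $1360. That would push OOP to $11916.40, over the $11400 cap, so traveler pays $11400 − $10556.40 = $843.60.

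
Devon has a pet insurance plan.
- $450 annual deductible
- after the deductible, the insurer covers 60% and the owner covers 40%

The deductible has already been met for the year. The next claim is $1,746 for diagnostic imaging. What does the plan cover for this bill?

With the deductible met, the entire $1,746 is subject to coinsurance.
40% of $1,746 = $698.40 falls to the owner.
The plan picks up $1,746 − $698.40 = $1,047.60.

$1,047.60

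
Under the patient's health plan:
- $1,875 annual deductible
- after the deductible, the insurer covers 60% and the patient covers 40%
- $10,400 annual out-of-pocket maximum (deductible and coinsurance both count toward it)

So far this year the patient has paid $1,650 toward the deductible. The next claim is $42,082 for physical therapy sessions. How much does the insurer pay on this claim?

$33,332

$1,650 of the $1,875 deductible is already met, leaving $225.
That leaves $42,082 − $225 = $41,857 for coinsurance.
Patient's 40% share of $41,857 is $16,742.80.
Patient responsibility before any cap: $225 + $16,742.80 = $16,967.80.
Year-to-date out-of-pocket would reach $1,650 + $16,967.80 = $18,617.80, above the $10,400 maximum, so the patient pays only $10,400 − $1,650 = $8,750.
Insurer pays the balance: $42,082 − $8,750 = $33,332.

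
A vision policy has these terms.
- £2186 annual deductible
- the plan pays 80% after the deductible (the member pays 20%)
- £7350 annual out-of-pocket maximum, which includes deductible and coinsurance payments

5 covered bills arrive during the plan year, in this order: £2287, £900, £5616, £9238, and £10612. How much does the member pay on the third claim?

Claim 1 (£2287): £2186 to deductible, leaving £101; coinsurance £101 × 20% = £20.20. Member pays £2206.20; OOP now £2206.20.
Claim 2 (£900): 20% coinsurance on £900 = £180. Member pays £180; OOP now £2386.20.
Claim 3 (£5616): 20% coinsurance on £5616 = £1123.20. Member pays £1123.20; OOP now £3509.40.

£1123.20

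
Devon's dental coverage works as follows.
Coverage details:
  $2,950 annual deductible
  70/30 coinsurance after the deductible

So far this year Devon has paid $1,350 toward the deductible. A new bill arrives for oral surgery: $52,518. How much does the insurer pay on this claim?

$35,642.60

$1,350 of the $2,950 deductible is already met, leaving $1,600.
The remaining $50,918 (= $52,518 − $1,600) moves to coinsurance.
Coinsurance: $50,918 × 30% = $15,275.40.
Patient responsibility: $1,600 + $15,275.40 = $16,875.40.
Insurer pays the balance: $52,518 − $16,875.40 = $35,642.60.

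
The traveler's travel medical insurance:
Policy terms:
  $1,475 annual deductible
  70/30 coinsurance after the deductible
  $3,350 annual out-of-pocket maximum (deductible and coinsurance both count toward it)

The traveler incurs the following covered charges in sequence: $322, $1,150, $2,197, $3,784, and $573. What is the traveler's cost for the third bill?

$661.20

#1 ($322): all of it applies to the deductible. Traveler pays $322; OOP now $322.
#2 ($1,150): fully absorbed by the deductible. Traveler pays $1,150; OOP now $1,472.
#3 ($2,197): $3 to deductible, leaving $2,194; 30% of $2,194 = $658.20. Traveler owes $661.20 (running OOP $2,133.20).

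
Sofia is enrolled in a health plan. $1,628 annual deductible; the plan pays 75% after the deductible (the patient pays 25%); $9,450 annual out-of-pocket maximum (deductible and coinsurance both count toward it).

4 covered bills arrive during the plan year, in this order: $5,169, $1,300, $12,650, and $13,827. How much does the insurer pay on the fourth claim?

Bill 1, $5,169: deductible takes $1,628, $3,541 remains; coinsurance $3,541 × 25% = $885.25. Patient pays $2,513.25; OOP now $2,513.25. Insurer: $5,169 − $2,513.25 = $2,655.75.
Bill 2, $1,300: 25% coinsurance on $1,300 = $325. Cost to patient: $325. OOP to date $2,838.25. Insurer: $1,300 − $325 = $975.
Bill 3, $12,650: 25% coinsurance on $12,650 = $3,162.50. Patient pays $3,162.50; OOP now $6,000.75. Insurer: $12,650 − $3,162.50 = $9,487.50.
Bill 4, $13,827: deductible met; 25% of $13,827 = $3,456.75. OOP would hit $9,457.50 > $9,450, so the cap limits the patient to $9,450 − $6,000.75 = $3,449.25. Plan pays $13,827 − $3,449.25 = $10,377.75.

$10,377.75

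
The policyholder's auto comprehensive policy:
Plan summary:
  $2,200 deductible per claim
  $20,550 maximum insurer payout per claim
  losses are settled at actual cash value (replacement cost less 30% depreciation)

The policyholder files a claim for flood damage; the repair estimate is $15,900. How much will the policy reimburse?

At 30% depreciation, ACV = $15,900 − $4,770 = $11,130.
Less the $2,200 deductible: $11,130 − $2,200 = $8,930.
$8,930 is within the $20,550 limit, so the insurer pays $8,930.

$8,930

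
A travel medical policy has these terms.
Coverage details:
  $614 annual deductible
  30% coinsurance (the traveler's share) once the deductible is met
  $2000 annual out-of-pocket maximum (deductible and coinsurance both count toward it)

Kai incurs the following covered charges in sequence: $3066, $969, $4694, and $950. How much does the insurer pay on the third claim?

Bill 1, $3066: deductible takes $614, $2452 remains; 30% of $2452 = $735.60. Traveler owes $1349.60 (running OOP $1349.60). Plan pays $3066 − $1349.60 = $1716.40.
Bill 2, $969: 30% coinsurance on $969 = $290.70. Traveler pays $290.70; OOP now $1640.30. Plan pays $969 − $290.70 = $678.30.
Bill 3, $4694: deductible already satisfied, so traveler's share is 30% × $4694 = $1408.20. That would push OOP to $3048.50, over the $2000 cap, so traveler pays $2000 − $1640.30 = $359.70. Plan pays $4694 − $359.70 = $4334.30.

$4334.30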